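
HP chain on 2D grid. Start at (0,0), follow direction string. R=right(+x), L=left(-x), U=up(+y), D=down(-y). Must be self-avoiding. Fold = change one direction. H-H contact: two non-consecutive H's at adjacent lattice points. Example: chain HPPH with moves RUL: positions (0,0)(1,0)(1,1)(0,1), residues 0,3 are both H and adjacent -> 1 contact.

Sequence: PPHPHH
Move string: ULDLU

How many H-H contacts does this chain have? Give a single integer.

Positions: [(0, 0), (0, 1), (-1, 1), (-1, 0), (-2, 0), (-2, 1)]
H-H contact: residue 2 @(-1,1) - residue 5 @(-2, 1)

Answer: 1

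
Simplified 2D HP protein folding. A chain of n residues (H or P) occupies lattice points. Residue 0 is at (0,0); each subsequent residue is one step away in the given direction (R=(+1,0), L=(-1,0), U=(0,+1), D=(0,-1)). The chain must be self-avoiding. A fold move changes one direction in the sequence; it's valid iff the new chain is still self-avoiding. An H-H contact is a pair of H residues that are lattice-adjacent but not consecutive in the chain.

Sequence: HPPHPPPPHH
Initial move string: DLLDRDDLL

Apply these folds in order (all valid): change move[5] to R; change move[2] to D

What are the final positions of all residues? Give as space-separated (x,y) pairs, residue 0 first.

Answer: (0,0) (0,-1) (-1,-1) (-1,-2) (-1,-3) (0,-3) (1,-3) (1,-4) (0,-4) (-1,-4)

Derivation:
Initial moves: DLLDRDDLL
Fold: move[5]->R => DLLDRRDLL (positions: [(0, 0), (0, -1), (-1, -1), (-2, -1), (-2, -2), (-1, -2), (0, -2), (0, -3), (-1, -3), (-2, -3)])
Fold: move[2]->D => DLDDRRDLL (positions: [(0, 0), (0, -1), (-1, -1), (-1, -2), (-1, -3), (0, -3), (1, -3), (1, -4), (0, -4), (-1, -4)])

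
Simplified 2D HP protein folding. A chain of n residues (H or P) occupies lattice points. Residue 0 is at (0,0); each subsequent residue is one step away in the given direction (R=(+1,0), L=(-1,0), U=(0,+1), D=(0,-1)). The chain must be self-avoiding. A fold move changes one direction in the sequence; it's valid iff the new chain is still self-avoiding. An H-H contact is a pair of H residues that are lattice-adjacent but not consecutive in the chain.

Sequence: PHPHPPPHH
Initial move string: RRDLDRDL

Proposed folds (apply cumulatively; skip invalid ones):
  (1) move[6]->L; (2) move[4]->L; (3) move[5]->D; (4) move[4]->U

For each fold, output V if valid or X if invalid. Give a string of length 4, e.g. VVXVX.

Answer: XXVX

Derivation:
Initial: RRDLDRDL -> [(0, 0), (1, 0), (2, 0), (2, -1), (1, -1), (1, -2), (2, -2), (2, -3), (1, -3)]
Fold 1: move[6]->L => RRDLDRLL INVALID (collision), skipped
Fold 2: move[4]->L => RRDLLRDL INVALID (collision), skipped
Fold 3: move[5]->D => RRDLDDDL VALID
Fold 4: move[4]->U => RRDLUDDL INVALID (collision), skipped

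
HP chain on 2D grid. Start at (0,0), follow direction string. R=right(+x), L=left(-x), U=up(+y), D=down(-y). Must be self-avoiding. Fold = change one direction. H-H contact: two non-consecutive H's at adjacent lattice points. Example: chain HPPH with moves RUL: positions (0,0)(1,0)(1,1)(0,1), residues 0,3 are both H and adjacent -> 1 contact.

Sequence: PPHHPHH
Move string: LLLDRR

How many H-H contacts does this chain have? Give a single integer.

Positions: [(0, 0), (-1, 0), (-2, 0), (-3, 0), (-3, -1), (-2, -1), (-1, -1)]
H-H contact: residue 2 @(-2,0) - residue 5 @(-2, -1)

Answer: 1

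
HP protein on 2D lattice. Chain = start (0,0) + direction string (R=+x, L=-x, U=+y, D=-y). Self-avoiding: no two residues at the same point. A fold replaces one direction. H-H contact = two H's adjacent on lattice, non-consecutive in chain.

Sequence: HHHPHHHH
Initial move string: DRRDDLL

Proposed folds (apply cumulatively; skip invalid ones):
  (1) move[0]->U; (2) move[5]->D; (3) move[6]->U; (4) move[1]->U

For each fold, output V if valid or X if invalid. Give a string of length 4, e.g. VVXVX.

Answer: VVXV

Derivation:
Initial: DRRDDLL -> [(0, 0), (0, -1), (1, -1), (2, -1), (2, -2), (2, -3), (1, -3), (0, -3)]
Fold 1: move[0]->U => URRDDLL VALID
Fold 2: move[5]->D => URRDDDL VALID
Fold 3: move[6]->U => URRDDDU INVALID (collision), skipped
Fold 4: move[1]->U => UURDDDL VALID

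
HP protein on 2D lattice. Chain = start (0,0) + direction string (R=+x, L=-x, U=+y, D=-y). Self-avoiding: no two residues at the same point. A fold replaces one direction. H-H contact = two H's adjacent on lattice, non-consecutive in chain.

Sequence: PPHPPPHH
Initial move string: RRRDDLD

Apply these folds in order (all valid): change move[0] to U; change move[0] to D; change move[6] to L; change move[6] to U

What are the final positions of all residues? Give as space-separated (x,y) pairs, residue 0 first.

Initial moves: RRRDDLD
Fold: move[0]->U => URRDDLD (positions: [(0, 0), (0, 1), (1, 1), (2, 1), (2, 0), (2, -1), (1, -1), (1, -2)])
Fold: move[0]->D => DRRDDLD (positions: [(0, 0), (0, -1), (1, -1), (2, -1), (2, -2), (2, -3), (1, -3), (1, -4)])
Fold: move[6]->L => DRRDDLL (positions: [(0, 0), (0, -1), (1, -1), (2, -1), (2, -2), (2, -3), (1, -3), (0, -3)])
Fold: move[6]->U => DRRDDLU (positions: [(0, 0), (0, -1), (1, -1), (2, -1), (2, -2), (2, -3), (1, -3), (1, -2)])

Answer: (0,0) (0,-1) (1,-1) (2,-1) (2,-2) (2,-3) (1,-3) (1,-2)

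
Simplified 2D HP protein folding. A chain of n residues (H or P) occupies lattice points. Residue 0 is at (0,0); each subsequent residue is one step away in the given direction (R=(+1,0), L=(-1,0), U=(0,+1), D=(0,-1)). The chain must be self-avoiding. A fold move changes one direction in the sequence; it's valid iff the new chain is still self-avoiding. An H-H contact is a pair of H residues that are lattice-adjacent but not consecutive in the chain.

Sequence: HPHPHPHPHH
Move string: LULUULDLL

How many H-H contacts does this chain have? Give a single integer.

Positions: [(0, 0), (-1, 0), (-1, 1), (-2, 1), (-2, 2), (-2, 3), (-3, 3), (-3, 2), (-4, 2), (-5, 2)]
No H-H contacts found.

Answer: 0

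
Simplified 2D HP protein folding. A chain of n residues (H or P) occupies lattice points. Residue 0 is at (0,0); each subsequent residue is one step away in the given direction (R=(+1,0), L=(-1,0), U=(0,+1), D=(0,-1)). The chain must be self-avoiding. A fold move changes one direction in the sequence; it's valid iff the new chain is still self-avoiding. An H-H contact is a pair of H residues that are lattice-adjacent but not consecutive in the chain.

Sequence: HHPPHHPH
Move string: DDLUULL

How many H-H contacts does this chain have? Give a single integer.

Answer: 2

Derivation:
Positions: [(0, 0), (0, -1), (0, -2), (-1, -2), (-1, -1), (-1, 0), (-2, 0), (-3, 0)]
H-H contact: residue 0 @(0,0) - residue 5 @(-1, 0)
H-H contact: residue 1 @(0,-1) - residue 4 @(-1, -1)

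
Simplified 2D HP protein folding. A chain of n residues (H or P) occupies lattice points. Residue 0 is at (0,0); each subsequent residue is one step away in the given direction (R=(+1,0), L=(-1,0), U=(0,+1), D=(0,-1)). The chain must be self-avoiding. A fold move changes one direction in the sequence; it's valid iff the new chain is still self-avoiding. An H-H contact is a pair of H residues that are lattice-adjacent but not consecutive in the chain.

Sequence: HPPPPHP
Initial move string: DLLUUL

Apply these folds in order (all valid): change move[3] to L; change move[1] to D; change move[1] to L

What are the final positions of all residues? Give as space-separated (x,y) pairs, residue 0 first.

Initial moves: DLLUUL
Fold: move[3]->L => DLLLUL (positions: [(0, 0), (0, -1), (-1, -1), (-2, -1), (-3, -1), (-3, 0), (-4, 0)])
Fold: move[1]->D => DDLLUL (positions: [(0, 0), (0, -1), (0, -2), (-1, -2), (-2, -2), (-2, -1), (-3, -1)])
Fold: move[1]->L => DLLLUL (positions: [(0, 0), (0, -1), (-1, -1), (-2, -1), (-3, -1), (-3, 0), (-4, 0)])

Answer: (0,0) (0,-1) (-1,-1) (-2,-1) (-3,-1) (-3,0) (-4,0)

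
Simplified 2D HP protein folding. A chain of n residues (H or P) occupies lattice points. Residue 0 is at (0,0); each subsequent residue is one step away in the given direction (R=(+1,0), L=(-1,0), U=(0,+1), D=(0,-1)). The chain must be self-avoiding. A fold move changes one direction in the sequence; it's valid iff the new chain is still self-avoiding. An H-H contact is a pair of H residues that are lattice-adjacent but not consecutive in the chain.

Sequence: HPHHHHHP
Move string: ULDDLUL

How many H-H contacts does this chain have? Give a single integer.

Answer: 2

Derivation:
Positions: [(0, 0), (0, 1), (-1, 1), (-1, 0), (-1, -1), (-2, -1), (-2, 0), (-3, 0)]
H-H contact: residue 0 @(0,0) - residue 3 @(-1, 0)
H-H contact: residue 3 @(-1,0) - residue 6 @(-2, 0)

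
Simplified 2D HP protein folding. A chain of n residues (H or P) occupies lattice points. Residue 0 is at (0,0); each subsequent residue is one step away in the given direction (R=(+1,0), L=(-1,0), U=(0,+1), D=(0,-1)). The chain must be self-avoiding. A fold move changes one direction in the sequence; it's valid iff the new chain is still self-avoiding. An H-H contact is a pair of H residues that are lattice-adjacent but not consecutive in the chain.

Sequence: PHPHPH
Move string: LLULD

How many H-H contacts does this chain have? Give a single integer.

Positions: [(0, 0), (-1, 0), (-2, 0), (-2, 1), (-3, 1), (-3, 0)]
No H-H contacts found.

Answer: 0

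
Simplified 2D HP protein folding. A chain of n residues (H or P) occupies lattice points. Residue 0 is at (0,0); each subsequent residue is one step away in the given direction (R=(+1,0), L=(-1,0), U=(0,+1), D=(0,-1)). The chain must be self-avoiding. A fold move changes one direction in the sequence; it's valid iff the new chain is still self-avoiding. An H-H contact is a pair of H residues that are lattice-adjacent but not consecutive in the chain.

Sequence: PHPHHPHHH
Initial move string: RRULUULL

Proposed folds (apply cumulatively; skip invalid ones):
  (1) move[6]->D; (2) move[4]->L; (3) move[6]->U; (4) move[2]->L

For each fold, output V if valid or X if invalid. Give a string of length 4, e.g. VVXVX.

Initial: RRULUULL -> [(0, 0), (1, 0), (2, 0), (2, 1), (1, 1), (1, 2), (1, 3), (0, 3), (-1, 3)]
Fold 1: move[6]->D => RRULUUDL INVALID (collision), skipped
Fold 2: move[4]->L => RRULLULL VALID
Fold 3: move[6]->U => RRULLUUL VALID
Fold 4: move[2]->L => RRLLLUUL INVALID (collision), skipped

Answer: XVVX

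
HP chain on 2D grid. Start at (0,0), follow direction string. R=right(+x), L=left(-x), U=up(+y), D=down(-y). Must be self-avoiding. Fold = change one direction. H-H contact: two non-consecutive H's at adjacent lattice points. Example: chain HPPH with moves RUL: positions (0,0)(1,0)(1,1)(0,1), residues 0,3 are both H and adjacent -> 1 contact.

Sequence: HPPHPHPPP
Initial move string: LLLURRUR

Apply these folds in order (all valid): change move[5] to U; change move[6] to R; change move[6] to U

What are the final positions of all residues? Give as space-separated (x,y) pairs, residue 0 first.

Answer: (0,0) (-1,0) (-2,0) (-3,0) (-3,1) (-2,1) (-2,2) (-2,3) (-1,3)

Derivation:
Initial moves: LLLURRUR
Fold: move[5]->U => LLLURUUR (positions: [(0, 0), (-1, 0), (-2, 0), (-3, 0), (-3, 1), (-2, 1), (-2, 2), (-2, 3), (-1, 3)])
Fold: move[6]->R => LLLURURR (positions: [(0, 0), (-1, 0), (-2, 0), (-3, 0), (-3, 1), (-2, 1), (-2, 2), (-1, 2), (0, 2)])
Fold: move[6]->U => LLLURUUR (positions: [(0, 0), (-1, 0), (-2, 0), (-3, 0), (-3, 1), (-2, 1), (-2, 2), (-2, 3), (-1, 3)])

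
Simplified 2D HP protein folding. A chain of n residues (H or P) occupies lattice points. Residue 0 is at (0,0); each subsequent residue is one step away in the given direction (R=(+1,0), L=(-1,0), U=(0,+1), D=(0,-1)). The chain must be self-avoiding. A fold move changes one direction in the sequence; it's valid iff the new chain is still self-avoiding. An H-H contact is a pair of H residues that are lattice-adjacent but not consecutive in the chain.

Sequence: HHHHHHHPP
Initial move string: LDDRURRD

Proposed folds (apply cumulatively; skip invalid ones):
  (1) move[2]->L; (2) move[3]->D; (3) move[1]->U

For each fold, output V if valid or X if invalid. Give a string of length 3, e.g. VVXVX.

Answer: XXX

Derivation:
Initial: LDDRURRD -> [(0, 0), (-1, 0), (-1, -1), (-1, -2), (0, -2), (0, -1), (1, -1), (2, -1), (2, -2)]
Fold 1: move[2]->L => LDLRURRD INVALID (collision), skipped
Fold 2: move[3]->D => LDDDURRD INVALID (collision), skipped
Fold 3: move[1]->U => LUDRURRD INVALID (collision), skipped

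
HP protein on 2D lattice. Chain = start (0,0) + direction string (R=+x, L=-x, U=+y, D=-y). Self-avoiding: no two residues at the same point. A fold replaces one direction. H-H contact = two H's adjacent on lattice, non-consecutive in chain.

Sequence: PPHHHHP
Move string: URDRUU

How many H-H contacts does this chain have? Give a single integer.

Positions: [(0, 0), (0, 1), (1, 1), (1, 0), (2, 0), (2, 1), (2, 2)]
H-H contact: residue 2 @(1,1) - residue 5 @(2, 1)

Answer: 1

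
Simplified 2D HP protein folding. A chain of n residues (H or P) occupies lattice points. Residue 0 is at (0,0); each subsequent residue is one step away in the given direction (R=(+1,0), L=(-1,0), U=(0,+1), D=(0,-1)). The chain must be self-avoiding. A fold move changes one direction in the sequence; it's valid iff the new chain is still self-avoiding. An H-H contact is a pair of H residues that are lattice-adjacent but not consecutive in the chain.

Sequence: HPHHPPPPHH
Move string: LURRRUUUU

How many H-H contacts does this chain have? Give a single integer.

Answer: 1

Derivation:
Positions: [(0, 0), (-1, 0), (-1, 1), (0, 1), (1, 1), (2, 1), (2, 2), (2, 3), (2, 4), (2, 5)]
H-H contact: residue 0 @(0,0) - residue 3 @(0, 1)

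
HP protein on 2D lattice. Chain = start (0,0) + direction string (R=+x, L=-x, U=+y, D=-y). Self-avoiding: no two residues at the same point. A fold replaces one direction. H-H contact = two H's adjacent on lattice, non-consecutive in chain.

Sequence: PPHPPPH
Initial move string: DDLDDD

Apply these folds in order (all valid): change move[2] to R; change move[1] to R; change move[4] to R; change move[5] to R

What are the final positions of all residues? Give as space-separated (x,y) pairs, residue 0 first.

Initial moves: DDLDDD
Fold: move[2]->R => DDRDDD (positions: [(0, 0), (0, -1), (0, -2), (1, -2), (1, -3), (1, -4), (1, -5)])
Fold: move[1]->R => DRRDDD (positions: [(0, 0), (0, -1), (1, -1), (2, -1), (2, -2), (2, -3), (2, -4)])
Fold: move[4]->R => DRRDRD (positions: [(0, 0), (0, -1), (1, -1), (2, -1), (2, -2), (3, -2), (3, -3)])
Fold: move[5]->R => DRRDRR (positions: [(0, 0), (0, -1), (1, -1), (2, -1), (2, -2), (3, -2), (4, -2)])

Answer: (0,0) (0,-1) (1,-1) (2,-1) (2,-2) (3,-2) (4,-2)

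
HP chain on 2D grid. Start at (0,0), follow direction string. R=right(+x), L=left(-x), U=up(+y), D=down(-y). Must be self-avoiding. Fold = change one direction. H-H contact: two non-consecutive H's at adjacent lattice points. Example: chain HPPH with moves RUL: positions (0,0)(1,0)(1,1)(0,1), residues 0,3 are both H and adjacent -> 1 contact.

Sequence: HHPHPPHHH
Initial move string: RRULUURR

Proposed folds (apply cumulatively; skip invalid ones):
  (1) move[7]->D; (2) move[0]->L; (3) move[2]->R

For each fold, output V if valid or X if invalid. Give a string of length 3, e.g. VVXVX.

Initial: RRULUURR -> [(0, 0), (1, 0), (2, 0), (2, 1), (1, 1), (1, 2), (1, 3), (2, 3), (3, 3)]
Fold 1: move[7]->D => RRULUURD VALID
Fold 2: move[0]->L => LRULUURD INVALID (collision), skipped
Fold 3: move[2]->R => RRRLUURD INVALID (collision), skipped

Answer: VXX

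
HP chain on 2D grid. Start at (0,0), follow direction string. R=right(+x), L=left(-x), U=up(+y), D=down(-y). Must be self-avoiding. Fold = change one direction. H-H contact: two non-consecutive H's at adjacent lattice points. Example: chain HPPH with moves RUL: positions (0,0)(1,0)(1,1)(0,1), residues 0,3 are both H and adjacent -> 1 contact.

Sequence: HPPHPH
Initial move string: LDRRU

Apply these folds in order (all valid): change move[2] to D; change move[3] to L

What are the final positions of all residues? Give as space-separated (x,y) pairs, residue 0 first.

Initial moves: LDRRU
Fold: move[2]->D => LDDRU (positions: [(0, 0), (-1, 0), (-1, -1), (-1, -2), (0, -2), (0, -1)])
Fold: move[3]->L => LDDLU (positions: [(0, 0), (-1, 0), (-1, -1), (-1, -2), (-2, -2), (-2, -1)])

Answer: (0,0) (-1,0) (-1,-1) (-1,-2) (-2,-2) (-2,-1)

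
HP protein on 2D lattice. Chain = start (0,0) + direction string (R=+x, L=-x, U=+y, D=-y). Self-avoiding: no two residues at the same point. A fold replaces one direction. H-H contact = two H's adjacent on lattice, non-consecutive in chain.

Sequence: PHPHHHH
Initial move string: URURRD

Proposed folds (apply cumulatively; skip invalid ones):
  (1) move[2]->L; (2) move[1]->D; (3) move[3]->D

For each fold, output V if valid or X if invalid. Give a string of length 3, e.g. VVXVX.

Answer: XXX

Derivation:
Initial: URURRD -> [(0, 0), (0, 1), (1, 1), (1, 2), (2, 2), (3, 2), (3, 1)]
Fold 1: move[2]->L => URLRRD INVALID (collision), skipped
Fold 2: move[1]->D => UDURRD INVALID (collision), skipped
Fold 3: move[3]->D => URUDRD INVALID (collision), skipped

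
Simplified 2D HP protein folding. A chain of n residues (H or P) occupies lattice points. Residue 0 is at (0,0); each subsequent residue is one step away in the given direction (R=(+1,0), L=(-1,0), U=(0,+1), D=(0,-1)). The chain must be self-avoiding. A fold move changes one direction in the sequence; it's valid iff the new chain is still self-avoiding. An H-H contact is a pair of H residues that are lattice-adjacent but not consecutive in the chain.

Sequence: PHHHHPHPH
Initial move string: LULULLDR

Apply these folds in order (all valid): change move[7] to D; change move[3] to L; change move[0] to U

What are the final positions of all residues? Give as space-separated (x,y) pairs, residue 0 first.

Answer: (0,0) (0,1) (0,2) (-1,2) (-2,2) (-3,2) (-4,2) (-4,1) (-4,0)

Derivation:
Initial moves: LULULLDR
Fold: move[7]->D => LULULLDD (positions: [(0, 0), (-1, 0), (-1, 1), (-2, 1), (-2, 2), (-3, 2), (-4, 2), (-4, 1), (-4, 0)])
Fold: move[3]->L => LULLLLDD (positions: [(0, 0), (-1, 0), (-1, 1), (-2, 1), (-3, 1), (-4, 1), (-5, 1), (-5, 0), (-5, -1)])
Fold: move[0]->U => UULLLLDD (positions: [(0, 0), (0, 1), (0, 2), (-1, 2), (-2, 2), (-3, 2), (-4, 2), (-4, 1), (-4, 0)])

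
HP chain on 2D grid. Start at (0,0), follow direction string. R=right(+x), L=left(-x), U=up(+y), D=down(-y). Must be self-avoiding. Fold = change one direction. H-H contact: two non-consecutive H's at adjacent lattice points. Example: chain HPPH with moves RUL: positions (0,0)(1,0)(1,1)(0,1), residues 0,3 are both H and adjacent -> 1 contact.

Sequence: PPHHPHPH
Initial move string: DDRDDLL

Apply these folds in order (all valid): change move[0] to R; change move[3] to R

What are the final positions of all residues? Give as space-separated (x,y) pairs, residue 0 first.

Answer: (0,0) (1,0) (1,-1) (2,-1) (3,-1) (3,-2) (2,-2) (1,-2)

Derivation:
Initial moves: DDRDDLL
Fold: move[0]->R => RDRDDLL (positions: [(0, 0), (1, 0), (1, -1), (2, -1), (2, -2), (2, -3), (1, -3), (0, -3)])
Fold: move[3]->R => RDRRDLL (positions: [(0, 0), (1, 0), (1, -1), (2, -1), (3, -1), (3, -2), (2, -2), (1, -2)])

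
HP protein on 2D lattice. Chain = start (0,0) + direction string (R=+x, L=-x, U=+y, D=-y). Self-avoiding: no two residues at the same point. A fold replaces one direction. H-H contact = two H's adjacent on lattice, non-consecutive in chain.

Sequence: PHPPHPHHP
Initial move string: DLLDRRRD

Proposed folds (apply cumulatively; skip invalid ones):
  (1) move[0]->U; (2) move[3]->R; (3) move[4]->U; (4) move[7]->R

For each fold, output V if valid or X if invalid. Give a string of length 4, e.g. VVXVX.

Initial: DLLDRRRD -> [(0, 0), (0, -1), (-1, -1), (-2, -1), (-2, -2), (-1, -2), (0, -2), (1, -2), (1, -3)]
Fold 1: move[0]->U => ULLDRRRD INVALID (collision), skipped
Fold 2: move[3]->R => DLLRRRRD INVALID (collision), skipped
Fold 3: move[4]->U => DLLDURRD INVALID (collision), skipped
Fold 4: move[7]->R => DLLDRRRR VALID

Answer: XXXV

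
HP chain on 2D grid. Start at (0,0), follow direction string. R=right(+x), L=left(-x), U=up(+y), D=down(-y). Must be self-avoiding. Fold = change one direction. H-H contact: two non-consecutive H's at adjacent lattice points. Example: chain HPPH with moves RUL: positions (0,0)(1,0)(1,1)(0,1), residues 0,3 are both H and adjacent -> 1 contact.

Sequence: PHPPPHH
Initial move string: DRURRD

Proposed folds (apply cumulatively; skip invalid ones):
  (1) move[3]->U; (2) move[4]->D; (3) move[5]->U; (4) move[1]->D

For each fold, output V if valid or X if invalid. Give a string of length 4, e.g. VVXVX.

Answer: VXVX

Derivation:
Initial: DRURRD -> [(0, 0), (0, -1), (1, -1), (1, 0), (2, 0), (3, 0), (3, -1)]
Fold 1: move[3]->U => DRUURD VALID
Fold 2: move[4]->D => DRUUDD INVALID (collision), skipped
Fold 3: move[5]->U => DRUURU VALID
Fold 4: move[1]->D => DDUURU INVALID (collision), skipped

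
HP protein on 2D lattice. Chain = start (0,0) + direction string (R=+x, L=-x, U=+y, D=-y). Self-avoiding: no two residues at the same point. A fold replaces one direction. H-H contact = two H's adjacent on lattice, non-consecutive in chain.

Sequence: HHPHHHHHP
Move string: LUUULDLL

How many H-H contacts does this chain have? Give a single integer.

Answer: 1

Derivation:
Positions: [(0, 0), (-1, 0), (-1, 1), (-1, 2), (-1, 3), (-2, 3), (-2, 2), (-3, 2), (-4, 2)]
H-H contact: residue 3 @(-1,2) - residue 6 @(-2, 2)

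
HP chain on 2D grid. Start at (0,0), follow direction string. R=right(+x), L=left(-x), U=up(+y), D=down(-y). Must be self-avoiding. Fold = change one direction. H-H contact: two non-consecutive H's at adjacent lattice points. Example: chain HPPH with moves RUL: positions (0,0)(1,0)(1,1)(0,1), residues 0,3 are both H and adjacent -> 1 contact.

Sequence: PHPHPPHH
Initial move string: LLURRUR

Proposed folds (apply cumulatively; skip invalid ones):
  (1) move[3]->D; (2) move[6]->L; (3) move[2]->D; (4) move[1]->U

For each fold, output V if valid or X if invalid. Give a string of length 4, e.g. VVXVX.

Initial: LLURRUR -> [(0, 0), (-1, 0), (-2, 0), (-2, 1), (-1, 1), (0, 1), (0, 2), (1, 2)]
Fold 1: move[3]->D => LLUDRUR INVALID (collision), skipped
Fold 2: move[6]->L => LLURRUL VALID
Fold 3: move[2]->D => LLDRRUL INVALID (collision), skipped
Fold 4: move[1]->U => LUURRUL VALID

Answer: XVXV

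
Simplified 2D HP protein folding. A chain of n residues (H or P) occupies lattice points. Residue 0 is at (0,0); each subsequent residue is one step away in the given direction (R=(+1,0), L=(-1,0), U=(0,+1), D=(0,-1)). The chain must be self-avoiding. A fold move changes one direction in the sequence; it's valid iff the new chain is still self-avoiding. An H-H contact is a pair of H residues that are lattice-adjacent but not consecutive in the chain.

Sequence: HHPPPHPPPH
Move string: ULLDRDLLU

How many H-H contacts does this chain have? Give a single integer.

Answer: 1

Derivation:
Positions: [(0, 0), (0, 1), (-1, 1), (-2, 1), (-2, 0), (-1, 0), (-1, -1), (-2, -1), (-3, -1), (-3, 0)]
H-H contact: residue 0 @(0,0) - residue 5 @(-1, 0)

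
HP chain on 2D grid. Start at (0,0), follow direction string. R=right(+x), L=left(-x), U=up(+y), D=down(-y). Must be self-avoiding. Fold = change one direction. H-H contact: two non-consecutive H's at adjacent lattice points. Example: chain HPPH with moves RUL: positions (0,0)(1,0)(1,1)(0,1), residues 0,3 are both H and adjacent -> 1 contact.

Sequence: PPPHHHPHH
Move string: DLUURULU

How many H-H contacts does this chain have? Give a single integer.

Answer: 1

Derivation:
Positions: [(0, 0), (0, -1), (-1, -1), (-1, 0), (-1, 1), (0, 1), (0, 2), (-1, 2), (-1, 3)]
H-H contact: residue 4 @(-1,1) - residue 7 @(-1, 2)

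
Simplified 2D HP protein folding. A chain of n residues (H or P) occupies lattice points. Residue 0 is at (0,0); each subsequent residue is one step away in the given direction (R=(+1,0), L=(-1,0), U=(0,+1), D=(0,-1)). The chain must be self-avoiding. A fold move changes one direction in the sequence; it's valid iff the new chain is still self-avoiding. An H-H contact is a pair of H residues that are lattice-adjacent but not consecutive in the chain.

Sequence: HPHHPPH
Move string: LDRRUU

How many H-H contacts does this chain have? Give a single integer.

Answer: 1

Derivation:
Positions: [(0, 0), (-1, 0), (-1, -1), (0, -1), (1, -1), (1, 0), (1, 1)]
H-H contact: residue 0 @(0,0) - residue 3 @(0, -1)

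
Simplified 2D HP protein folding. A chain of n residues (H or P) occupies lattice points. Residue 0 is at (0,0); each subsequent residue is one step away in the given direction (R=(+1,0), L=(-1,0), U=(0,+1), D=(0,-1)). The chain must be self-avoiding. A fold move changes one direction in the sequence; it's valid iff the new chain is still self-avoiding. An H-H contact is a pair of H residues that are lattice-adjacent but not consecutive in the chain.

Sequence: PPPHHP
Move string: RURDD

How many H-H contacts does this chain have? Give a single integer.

Answer: 0

Derivation:
Positions: [(0, 0), (1, 0), (1, 1), (2, 1), (2, 0), (2, -1)]
No H-H contacts found.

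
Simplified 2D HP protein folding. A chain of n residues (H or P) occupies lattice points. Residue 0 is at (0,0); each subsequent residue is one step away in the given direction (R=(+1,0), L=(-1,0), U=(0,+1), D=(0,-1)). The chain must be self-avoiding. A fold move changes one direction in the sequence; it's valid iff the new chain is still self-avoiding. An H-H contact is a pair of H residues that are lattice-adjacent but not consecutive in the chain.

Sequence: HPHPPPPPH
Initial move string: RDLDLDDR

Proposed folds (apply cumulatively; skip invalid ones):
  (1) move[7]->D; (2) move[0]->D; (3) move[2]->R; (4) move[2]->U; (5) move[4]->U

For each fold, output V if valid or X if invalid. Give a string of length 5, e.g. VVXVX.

Initial: RDLDLDDR -> [(0, 0), (1, 0), (1, -1), (0, -1), (0, -2), (-1, -2), (-1, -3), (-1, -4), (0, -4)]
Fold 1: move[7]->D => RDLDLDDD VALID
Fold 2: move[0]->D => DDLDLDDD VALID
Fold 3: move[2]->R => DDRDLDDD VALID
Fold 4: move[2]->U => DDUDLDDD INVALID (collision), skipped
Fold 5: move[4]->U => DDRDUDDD INVALID (collision), skipped

Answer: VVVXX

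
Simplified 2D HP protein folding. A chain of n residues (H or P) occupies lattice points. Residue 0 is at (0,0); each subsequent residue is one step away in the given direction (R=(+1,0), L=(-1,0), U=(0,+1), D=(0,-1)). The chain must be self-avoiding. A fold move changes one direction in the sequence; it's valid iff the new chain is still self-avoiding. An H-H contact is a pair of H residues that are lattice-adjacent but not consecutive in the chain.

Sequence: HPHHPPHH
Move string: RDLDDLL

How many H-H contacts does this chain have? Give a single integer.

Answer: 1

Derivation:
Positions: [(0, 0), (1, 0), (1, -1), (0, -1), (0, -2), (0, -3), (-1, -3), (-2, -3)]
H-H contact: residue 0 @(0,0) - residue 3 @(0, -1)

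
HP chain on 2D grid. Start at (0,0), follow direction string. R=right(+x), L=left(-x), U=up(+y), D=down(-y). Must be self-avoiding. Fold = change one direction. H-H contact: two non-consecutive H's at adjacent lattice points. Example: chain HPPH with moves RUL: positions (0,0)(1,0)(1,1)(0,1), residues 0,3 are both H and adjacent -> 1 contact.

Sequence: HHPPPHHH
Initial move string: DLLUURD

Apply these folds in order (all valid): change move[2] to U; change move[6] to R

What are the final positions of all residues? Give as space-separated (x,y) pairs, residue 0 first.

Initial moves: DLLUURD
Fold: move[2]->U => DLUUURD (positions: [(0, 0), (0, -1), (-1, -1), (-1, 0), (-1, 1), (-1, 2), (0, 2), (0, 1)])
Fold: move[6]->R => DLUUURR (positions: [(0, 0), (0, -1), (-1, -1), (-1, 0), (-1, 1), (-1, 2), (0, 2), (1, 2)])

Answer: (0,0) (0,-1) (-1,-1) (-1,0) (-1,1) (-1,2) (0,2) (1,2)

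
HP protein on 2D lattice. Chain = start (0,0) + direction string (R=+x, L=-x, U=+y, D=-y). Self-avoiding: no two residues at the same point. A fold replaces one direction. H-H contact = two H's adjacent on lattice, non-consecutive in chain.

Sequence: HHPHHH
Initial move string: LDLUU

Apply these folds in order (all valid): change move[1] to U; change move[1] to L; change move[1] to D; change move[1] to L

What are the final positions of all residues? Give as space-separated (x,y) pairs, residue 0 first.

Answer: (0,0) (-1,0) (-2,0) (-3,0) (-3,1) (-3,2)

Derivation:
Initial moves: LDLUU
Fold: move[1]->U => LULUU (positions: [(0, 0), (-1, 0), (-1, 1), (-2, 1), (-2, 2), (-2, 3)])
Fold: move[1]->L => LLLUU (positions: [(0, 0), (-1, 0), (-2, 0), (-3, 0), (-3, 1), (-3, 2)])
Fold: move[1]->D => LDLUU (positions: [(0, 0), (-1, 0), (-1, -1), (-2, -1), (-2, 0), (-2, 1)])
Fold: move[1]->L => LLLUU (positions: [(0, 0), (-1, 0), (-2, 0), (-3, 0), (-3, 1), (-3, 2)])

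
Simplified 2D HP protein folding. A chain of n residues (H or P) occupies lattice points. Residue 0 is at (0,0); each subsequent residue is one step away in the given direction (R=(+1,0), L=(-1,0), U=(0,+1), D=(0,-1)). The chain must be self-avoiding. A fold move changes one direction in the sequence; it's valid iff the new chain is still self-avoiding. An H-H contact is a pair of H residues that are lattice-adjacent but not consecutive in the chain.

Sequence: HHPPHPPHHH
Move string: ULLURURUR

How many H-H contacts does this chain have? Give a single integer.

Answer: 0

Derivation:
Positions: [(0, 0), (0, 1), (-1, 1), (-2, 1), (-2, 2), (-1, 2), (-1, 3), (0, 3), (0, 4), (1, 4)]
No H-H contacts found.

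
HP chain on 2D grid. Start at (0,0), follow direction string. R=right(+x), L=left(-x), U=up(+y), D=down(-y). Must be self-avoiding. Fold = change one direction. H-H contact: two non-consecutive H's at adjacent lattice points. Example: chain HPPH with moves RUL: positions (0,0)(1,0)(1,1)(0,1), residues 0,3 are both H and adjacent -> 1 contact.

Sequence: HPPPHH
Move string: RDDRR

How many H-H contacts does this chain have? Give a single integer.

Answer: 0

Derivation:
Positions: [(0, 0), (1, 0), (1, -1), (1, -2), (2, -2), (3, -2)]
No H-H contacts found.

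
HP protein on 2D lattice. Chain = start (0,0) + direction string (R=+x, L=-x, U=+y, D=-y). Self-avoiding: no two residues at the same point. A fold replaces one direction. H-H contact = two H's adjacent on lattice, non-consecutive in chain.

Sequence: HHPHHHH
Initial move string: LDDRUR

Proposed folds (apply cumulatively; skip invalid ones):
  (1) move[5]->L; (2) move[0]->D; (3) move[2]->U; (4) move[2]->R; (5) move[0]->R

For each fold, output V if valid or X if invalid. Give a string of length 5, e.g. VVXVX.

Answer: XVXVV

Derivation:
Initial: LDDRUR -> [(0, 0), (-1, 0), (-1, -1), (-1, -2), (0, -2), (0, -1), (1, -1)]
Fold 1: move[5]->L => LDDRUL INVALID (collision), skipped
Fold 2: move[0]->D => DDDRUR VALID
Fold 3: move[2]->U => DDURUR INVALID (collision), skipped
Fold 4: move[2]->R => DDRRUR VALID
Fold 5: move[0]->R => RDRRUR VALID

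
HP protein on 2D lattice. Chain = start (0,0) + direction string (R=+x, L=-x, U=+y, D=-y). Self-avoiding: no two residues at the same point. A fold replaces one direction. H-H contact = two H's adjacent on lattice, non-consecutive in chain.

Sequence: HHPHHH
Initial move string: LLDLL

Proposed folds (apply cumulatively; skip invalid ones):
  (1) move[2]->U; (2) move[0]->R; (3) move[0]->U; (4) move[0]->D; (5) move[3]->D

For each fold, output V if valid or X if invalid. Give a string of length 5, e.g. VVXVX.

Answer: VXVVX

Derivation:
Initial: LLDLL -> [(0, 0), (-1, 0), (-2, 0), (-2, -1), (-3, -1), (-4, -1)]
Fold 1: move[2]->U => LLULL VALID
Fold 2: move[0]->R => RLULL INVALID (collision), skipped
Fold 3: move[0]->U => ULULL VALID
Fold 4: move[0]->D => DLULL VALID
Fold 5: move[3]->D => DLUDL INVALID (collision), skipped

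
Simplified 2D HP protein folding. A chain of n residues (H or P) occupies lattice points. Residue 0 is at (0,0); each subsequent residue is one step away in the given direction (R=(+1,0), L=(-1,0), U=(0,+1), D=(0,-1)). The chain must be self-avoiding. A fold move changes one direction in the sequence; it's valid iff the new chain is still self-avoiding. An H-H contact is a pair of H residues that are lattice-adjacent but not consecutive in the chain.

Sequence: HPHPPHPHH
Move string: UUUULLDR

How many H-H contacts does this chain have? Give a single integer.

Answer: 1

Derivation:
Positions: [(0, 0), (0, 1), (0, 2), (0, 3), (0, 4), (-1, 4), (-2, 4), (-2, 3), (-1, 3)]
H-H contact: residue 5 @(-1,4) - residue 8 @(-1, 3)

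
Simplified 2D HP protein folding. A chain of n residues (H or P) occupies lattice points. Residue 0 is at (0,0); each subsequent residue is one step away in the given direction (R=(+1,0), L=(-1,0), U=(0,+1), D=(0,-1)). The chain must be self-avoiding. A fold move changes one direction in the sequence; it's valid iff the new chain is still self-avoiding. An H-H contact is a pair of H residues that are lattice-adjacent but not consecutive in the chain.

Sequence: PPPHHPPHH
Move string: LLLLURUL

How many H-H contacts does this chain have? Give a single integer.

Positions: [(0, 0), (-1, 0), (-2, 0), (-3, 0), (-4, 0), (-4, 1), (-3, 1), (-3, 2), (-4, 2)]
No H-H contacts found.

Answer: 0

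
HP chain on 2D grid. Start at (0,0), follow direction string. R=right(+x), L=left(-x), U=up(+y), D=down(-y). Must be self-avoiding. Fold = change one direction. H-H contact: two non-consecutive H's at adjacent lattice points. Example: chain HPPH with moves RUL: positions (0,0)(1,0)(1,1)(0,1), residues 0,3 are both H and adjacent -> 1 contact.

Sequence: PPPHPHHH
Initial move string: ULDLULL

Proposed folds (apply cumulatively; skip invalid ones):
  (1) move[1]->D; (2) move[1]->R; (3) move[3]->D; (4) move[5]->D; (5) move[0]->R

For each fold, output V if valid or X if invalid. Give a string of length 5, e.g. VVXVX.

Answer: XXXXX

Derivation:
Initial: ULDLULL -> [(0, 0), (0, 1), (-1, 1), (-1, 0), (-2, 0), (-2, 1), (-3, 1), (-4, 1)]
Fold 1: move[1]->D => UDDLULL INVALID (collision), skipped
Fold 2: move[1]->R => URDLULL INVALID (collision), skipped
Fold 3: move[3]->D => ULDDULL INVALID (collision), skipped
Fold 4: move[5]->D => ULDLUDL INVALID (collision), skipped
Fold 5: move[0]->R => RLDLULL INVALID (collision), skipped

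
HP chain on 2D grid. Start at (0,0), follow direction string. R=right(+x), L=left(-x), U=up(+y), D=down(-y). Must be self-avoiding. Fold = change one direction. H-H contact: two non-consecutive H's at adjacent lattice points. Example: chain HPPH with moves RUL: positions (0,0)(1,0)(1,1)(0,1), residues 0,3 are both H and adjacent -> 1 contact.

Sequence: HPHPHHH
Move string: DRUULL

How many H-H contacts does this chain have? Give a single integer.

Answer: 1

Derivation:
Positions: [(0, 0), (0, -1), (1, -1), (1, 0), (1, 1), (0, 1), (-1, 1)]
H-H contact: residue 0 @(0,0) - residue 5 @(0, 1)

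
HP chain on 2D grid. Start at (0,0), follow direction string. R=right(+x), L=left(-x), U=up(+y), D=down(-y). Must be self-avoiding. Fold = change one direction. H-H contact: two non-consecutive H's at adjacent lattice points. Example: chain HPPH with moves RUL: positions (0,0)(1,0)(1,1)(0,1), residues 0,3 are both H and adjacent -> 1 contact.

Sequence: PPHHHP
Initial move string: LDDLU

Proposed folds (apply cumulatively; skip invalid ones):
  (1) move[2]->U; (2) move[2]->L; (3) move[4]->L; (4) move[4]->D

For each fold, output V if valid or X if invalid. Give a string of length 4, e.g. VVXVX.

Initial: LDDLU -> [(0, 0), (-1, 0), (-1, -1), (-1, -2), (-2, -2), (-2, -1)]
Fold 1: move[2]->U => LDULU INVALID (collision), skipped
Fold 2: move[2]->L => LDLLU VALID
Fold 3: move[4]->L => LDLLL VALID
Fold 4: move[4]->D => LDLLD VALID

Answer: XVVV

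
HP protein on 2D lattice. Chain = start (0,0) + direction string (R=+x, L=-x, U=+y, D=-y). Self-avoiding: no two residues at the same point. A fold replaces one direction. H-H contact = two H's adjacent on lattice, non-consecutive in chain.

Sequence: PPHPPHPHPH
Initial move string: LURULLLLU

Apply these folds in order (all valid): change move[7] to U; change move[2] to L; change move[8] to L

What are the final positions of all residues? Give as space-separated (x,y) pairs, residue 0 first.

Initial moves: LURULLLLU
Fold: move[7]->U => LURULLLUU (positions: [(0, 0), (-1, 0), (-1, 1), (0, 1), (0, 2), (-1, 2), (-2, 2), (-3, 2), (-3, 3), (-3, 4)])
Fold: move[2]->L => LULULLLUU (positions: [(0, 0), (-1, 0), (-1, 1), (-2, 1), (-2, 2), (-3, 2), (-4, 2), (-5, 2), (-5, 3), (-5, 4)])
Fold: move[8]->L => LULULLLUL (positions: [(0, 0), (-1, 0), (-1, 1), (-2, 1), (-2, 2), (-3, 2), (-4, 2), (-5, 2), (-5, 3), (-6, 3)])

Answer: (0,0) (-1,0) (-1,1) (-2,1) (-2,2) (-3,2) (-4,2) (-5,2) (-5,3) (-6,3)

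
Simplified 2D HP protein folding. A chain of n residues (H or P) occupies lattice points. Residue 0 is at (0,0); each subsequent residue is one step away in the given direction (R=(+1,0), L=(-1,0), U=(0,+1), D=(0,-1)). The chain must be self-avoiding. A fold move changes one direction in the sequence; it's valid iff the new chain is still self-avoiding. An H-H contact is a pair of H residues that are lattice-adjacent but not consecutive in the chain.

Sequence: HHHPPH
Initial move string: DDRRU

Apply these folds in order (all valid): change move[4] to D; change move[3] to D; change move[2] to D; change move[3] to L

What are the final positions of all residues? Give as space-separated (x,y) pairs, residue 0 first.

Initial moves: DDRRU
Fold: move[4]->D => DDRRD (positions: [(0, 0), (0, -1), (0, -2), (1, -2), (2, -2), (2, -3)])
Fold: move[3]->D => DDRDD (positions: [(0, 0), (0, -1), (0, -2), (1, -2), (1, -3), (1, -4)])
Fold: move[2]->D => DDDDD (positions: [(0, 0), (0, -1), (0, -2), (0, -3), (0, -4), (0, -5)])
Fold: move[3]->L => DDDLD (positions: [(0, 0), (0, -1), (0, -2), (0, -3), (-1, -3), (-1, -4)])

Answer: (0,0) (0,-1) (0,-2) (0,-3) (-1,-3) (-1,-4)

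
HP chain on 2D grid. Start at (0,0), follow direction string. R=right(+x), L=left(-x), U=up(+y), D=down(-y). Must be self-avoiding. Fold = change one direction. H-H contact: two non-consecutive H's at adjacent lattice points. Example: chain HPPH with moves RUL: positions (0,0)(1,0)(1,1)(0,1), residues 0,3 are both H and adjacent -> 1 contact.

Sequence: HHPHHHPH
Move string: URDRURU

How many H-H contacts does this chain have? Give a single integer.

Positions: [(0, 0), (0, 1), (1, 1), (1, 0), (2, 0), (2, 1), (3, 1), (3, 2)]
H-H contact: residue 0 @(0,0) - residue 3 @(1, 0)

Answer: 1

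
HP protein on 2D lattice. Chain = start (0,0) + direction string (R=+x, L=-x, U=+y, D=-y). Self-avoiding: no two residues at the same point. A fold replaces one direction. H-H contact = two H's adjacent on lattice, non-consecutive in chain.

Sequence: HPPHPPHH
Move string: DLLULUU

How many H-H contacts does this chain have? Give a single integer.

Answer: 0

Derivation:
Positions: [(0, 0), (0, -1), (-1, -1), (-2, -1), (-2, 0), (-3, 0), (-3, 1), (-3, 2)]
No H-H contacts found.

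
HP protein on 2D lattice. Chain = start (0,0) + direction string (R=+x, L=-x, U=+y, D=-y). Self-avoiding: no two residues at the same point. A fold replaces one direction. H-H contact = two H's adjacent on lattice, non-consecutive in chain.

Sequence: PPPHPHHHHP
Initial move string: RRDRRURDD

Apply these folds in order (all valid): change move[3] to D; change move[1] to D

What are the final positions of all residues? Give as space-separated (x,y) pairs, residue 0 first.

Answer: (0,0) (1,0) (1,-1) (1,-2) (1,-3) (2,-3) (2,-2) (3,-2) (3,-3) (3,-4)

Derivation:
Initial moves: RRDRRURDD
Fold: move[3]->D => RRDDRURDD (positions: [(0, 0), (1, 0), (2, 0), (2, -1), (2, -2), (3, -2), (3, -1), (4, -1), (4, -2), (4, -3)])
Fold: move[1]->D => RDDDRURDD (positions: [(0, 0), (1, 0), (1, -1), (1, -2), (1, -3), (2, -3), (2, -2), (3, -2), (3, -3), (3, -4)])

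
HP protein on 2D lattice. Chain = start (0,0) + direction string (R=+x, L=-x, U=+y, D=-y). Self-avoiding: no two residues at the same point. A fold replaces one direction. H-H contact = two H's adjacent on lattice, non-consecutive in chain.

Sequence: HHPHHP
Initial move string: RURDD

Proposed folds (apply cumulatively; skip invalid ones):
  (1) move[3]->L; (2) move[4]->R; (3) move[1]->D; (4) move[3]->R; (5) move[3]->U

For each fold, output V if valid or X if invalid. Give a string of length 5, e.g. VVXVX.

Answer: XVVVV

Derivation:
Initial: RURDD -> [(0, 0), (1, 0), (1, 1), (2, 1), (2, 0), (2, -1)]
Fold 1: move[3]->L => RURLD INVALID (collision), skipped
Fold 2: move[4]->R => RURDR VALID
Fold 3: move[1]->D => RDRDR VALID
Fold 4: move[3]->R => RDRRR VALID
Fold 5: move[3]->U => RDRUR VALID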